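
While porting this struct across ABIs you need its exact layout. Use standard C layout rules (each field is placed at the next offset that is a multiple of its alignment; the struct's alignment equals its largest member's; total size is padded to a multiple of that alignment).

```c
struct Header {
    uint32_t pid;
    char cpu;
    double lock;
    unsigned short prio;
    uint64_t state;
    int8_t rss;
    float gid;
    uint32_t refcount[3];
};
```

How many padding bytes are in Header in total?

@0: pid [4B, align 4] → 4
@4: cpu [1B, align 1] → 5
+3 pad (align 8)
@8: lock [8B, align 8] → 16
@16: prio [2B, align 2] → 18
+6 pad (align 8)
@24: state [8B, align 8] → 32
@32: rss [1B, align 1] → 33
+3 pad (align 4)
@36: gid [4B, align 4] → 40
@40: refcount [12B, align 4] → 52
+4 tail pad (align 8)
size 56, align 8
data bytes 40, size 56 → padding 16

16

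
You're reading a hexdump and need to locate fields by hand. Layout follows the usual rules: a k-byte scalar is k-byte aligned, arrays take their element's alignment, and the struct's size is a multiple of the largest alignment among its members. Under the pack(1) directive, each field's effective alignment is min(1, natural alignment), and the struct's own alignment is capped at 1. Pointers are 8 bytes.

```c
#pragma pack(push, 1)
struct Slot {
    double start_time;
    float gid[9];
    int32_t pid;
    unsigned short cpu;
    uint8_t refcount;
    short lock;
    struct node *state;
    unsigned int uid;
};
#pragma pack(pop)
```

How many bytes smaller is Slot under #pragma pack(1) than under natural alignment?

natural layout:
  @0: start_time [8B, align 8] → 8
  @8: gid [36B, align 4] → 44
  @44: pid [4B, align 4] → 48
  @48: cpu [2B, align 2] → 50
  @50: refcount [1B, align 1] → 51
  +1 pad (align 2)
  @52: lock [2B, align 2] → 54
  +2 pad (align 8)
  @56: state [8B, align 8] → 64
  @64: uid [4B, align 4] → 68
  +4 tail pad (align 8)
  size 72, align 8
packed(1) layout:
  @0: start_time [8B, align 1] → 8
  @8: gid [36B, align 1] → 44
  @44: pid [4B, align 1] → 48
  @48: cpu [2B, align 1] → 50
  @50: refcount [1B, align 1] → 51
  @51: lock [2B, align 1] → 53
  @53: state [8B, align 1] → 61
  @61: uid [4B, align 1] → 65
  size 65, align 1
72 − 65 = 7

7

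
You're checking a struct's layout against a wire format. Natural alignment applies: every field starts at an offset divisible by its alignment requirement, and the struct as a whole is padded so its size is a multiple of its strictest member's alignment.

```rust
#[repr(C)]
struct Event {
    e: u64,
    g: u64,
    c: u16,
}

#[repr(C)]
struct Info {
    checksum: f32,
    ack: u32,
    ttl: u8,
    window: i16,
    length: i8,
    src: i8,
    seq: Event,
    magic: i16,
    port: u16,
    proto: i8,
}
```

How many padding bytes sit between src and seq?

2

Event: @0: e [8B, align 8] → 8; @8: g [8B, align 8] → 16; @16: c [2B, align 2] → 18; +6 tail pad (align 8); size 24, align 8
@0: checksum [4B, align 4] → 4
@4: ack [4B, align 4] → 8
@8: ttl [1B, align 1] → 9
+1 pad (align 2)
@10: window [2B, align 2] → 12
@12: length [1B, align 1] → 13
@13: src [1B, align 1] → 14
+2 pad (align 8)
@16: seq [24B, align 8] → 40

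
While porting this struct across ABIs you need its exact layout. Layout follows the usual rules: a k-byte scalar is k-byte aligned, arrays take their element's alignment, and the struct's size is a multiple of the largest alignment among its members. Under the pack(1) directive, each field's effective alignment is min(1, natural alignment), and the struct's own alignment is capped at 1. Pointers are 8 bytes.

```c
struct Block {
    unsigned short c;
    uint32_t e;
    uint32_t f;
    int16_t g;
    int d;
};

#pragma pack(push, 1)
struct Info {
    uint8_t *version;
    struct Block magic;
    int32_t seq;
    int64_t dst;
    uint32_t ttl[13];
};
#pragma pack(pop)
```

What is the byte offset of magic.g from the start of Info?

Block: c at 0 (size 2, align 2) → ends 2; pad 2 to align 4 for e; e at 4 (size 4, align 4) → ends 8; f at 8 (size 4, align 4) → ends 12; g at 12 (size 2, align 2) → ends 14; pad 2 to align 4 for d; d at 16 (size 4, align 4) → ends 20; total 20 bytes, alignment 4
version at 0 (size 8, align 1) → ends 8
magic at 8 (size 20, align 1) → ends 28
within Block: g at 12
8 + 12 = 20

20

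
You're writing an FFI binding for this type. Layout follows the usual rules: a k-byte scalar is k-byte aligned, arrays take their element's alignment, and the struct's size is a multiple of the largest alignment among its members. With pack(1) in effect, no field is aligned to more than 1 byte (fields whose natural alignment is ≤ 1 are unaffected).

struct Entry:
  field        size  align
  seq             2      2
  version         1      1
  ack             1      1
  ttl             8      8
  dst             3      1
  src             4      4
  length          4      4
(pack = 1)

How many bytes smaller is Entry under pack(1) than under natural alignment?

natural layout:
  seq at 0 (size 2, align 2) → ends 2
  version at 2 (size 1, align 1) → ends 3
  ack at 3 (size 1, align 1) → ends 4
  pad 4 to align 8 for ttl
  ttl at 8 (size 8, align 8) → ends 16
  dst at 16 (size 3, align 1) → ends 19
  pad 1 to align 4 for src
  src at 20 (size 4, align 4) → ends 24
  length at 24 (size 4, align 4) → ends 28
  tail pad 4 to reach multiple of 8
  total 32 bytes, alignment 8
packed(1) layout:
  seq at 0 (size 2, align 1) → ends 2
  version at 2 (size 1, align 1) → ends 3
  ack at 3 (size 1, align 1) → ends 4
  ttl at 4 (size 8, align 1) → ends 12
  dst at 12 (size 3, align 1) → ends 15
  src at 15 (size 4, align 1) → ends 19
  length at 19 (size 4, align 1) → ends 23
  total 23 bytes, alignment 1
32 − 23 = 9

9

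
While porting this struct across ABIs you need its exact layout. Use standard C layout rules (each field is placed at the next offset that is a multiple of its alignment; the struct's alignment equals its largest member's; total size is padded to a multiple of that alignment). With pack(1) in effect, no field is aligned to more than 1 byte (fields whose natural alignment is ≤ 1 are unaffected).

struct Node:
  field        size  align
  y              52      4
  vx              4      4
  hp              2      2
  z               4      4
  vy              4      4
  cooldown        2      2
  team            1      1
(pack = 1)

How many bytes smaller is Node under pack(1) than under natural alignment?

3

natural layout:
  y at 0 (size 52, align 4) → ends 52
  vx at 52 (size 4, align 4) → ends 56
  hp at 56 (size 2, align 2) → ends 58
  pad 2 to align 4 for z
  z at 60 (size 4, align 4) → ends 64
  vy at 64 (size 4, align 4) → ends 68
  cooldown at 68 (size 2, align 2) → ends 70
  team at 70 (size 1, align 1) → ends 71
  tail pad 1 to reach multiple of 4
  total 72 bytes, alignment 4
packed(1) layout:
  y at 0 (size 52, align 1) → ends 52
  vx at 52 (size 4, align 1) → ends 56
  hp at 56 (size 2, align 1) → ends 58
  z at 58 (size 4, align 1) → ends 62
  vy at 62 (size 4, align 1) → ends 66
  cooldown at 66 (size 2, align 1) → ends 68
  team at 68 (size 1, align 1) → ends 69
  total 69 bytes, alignment 1
72 − 69 = 3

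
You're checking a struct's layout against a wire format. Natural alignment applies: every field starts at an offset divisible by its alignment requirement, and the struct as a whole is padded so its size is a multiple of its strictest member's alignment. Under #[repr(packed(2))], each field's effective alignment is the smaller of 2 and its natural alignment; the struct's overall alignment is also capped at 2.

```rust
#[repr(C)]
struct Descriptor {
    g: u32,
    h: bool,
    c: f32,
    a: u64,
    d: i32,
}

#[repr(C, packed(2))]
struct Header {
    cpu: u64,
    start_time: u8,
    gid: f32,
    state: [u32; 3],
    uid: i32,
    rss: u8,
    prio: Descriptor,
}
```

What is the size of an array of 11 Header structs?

704

Descriptor: @0: g [4B, align 4] → 4; @4: h [1B, align 1] → 5; +3 pad (align 4); @8: c [4B, align 4] → 12; +4 pad (align 8); @16: a [8B, align 8] → 24; @24: d [4B, align 4] → 28; +4 tail pad (align 8); size 32, align 8
@0: cpu [8B, align 2] → 8
@8: start_time [1B, align 1] → 9
+1 pad (align 2)
@10: gid [4B, align 2] → 14
@14: state [12B, align 2] → 26
@26: uid [4B, align 2] → 30
@30: rss [1B, align 1] → 31
+1 pad (align 2)
@32: prio [32B, align 2] → 64
size 64, align 2
array of 11: 11 × 64 = 704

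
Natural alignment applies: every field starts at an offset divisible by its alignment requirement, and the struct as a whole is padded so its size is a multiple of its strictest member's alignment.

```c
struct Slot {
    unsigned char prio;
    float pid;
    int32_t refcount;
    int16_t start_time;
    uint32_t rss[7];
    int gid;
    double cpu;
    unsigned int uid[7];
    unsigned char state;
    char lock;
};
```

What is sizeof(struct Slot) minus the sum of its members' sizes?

7

0..1  prio  (1B, 1-aligned)
1..4  -- padding (3B)
4..8  pid  (4B, 4-aligned)
8..12  refcount  (4B, 4-aligned)
12..14  start_time  (2B, 2-aligned)
14..16  -- padding (2B)
16..44  rss  (28B, 4-aligned)
44..48  gid  (4B, 4-aligned)
48..56  cpu  (8B, 8-aligned)
56..84  uid  (28B, 4-aligned)
84..85  state  (1B, 1-aligned)
85..86  lock  (1B, 1-aligned)
86..88  -- tail padding (2B)
sizeof = 88, alignof = 8
data bytes 81, size 88 → padding 7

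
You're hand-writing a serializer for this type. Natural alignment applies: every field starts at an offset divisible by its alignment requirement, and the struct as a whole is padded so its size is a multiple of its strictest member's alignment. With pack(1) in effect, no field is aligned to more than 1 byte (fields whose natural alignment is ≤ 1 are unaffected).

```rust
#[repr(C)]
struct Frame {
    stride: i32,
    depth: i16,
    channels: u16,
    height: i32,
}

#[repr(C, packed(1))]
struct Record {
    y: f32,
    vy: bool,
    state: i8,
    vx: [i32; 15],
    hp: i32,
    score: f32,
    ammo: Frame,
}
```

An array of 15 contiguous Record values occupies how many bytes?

1290

Frame: @0: stride [4B, align 4] → 4; @4: depth [2B, align 2] → 6; @6: channels [2B, align 2] → 8; @8: height [4B, align 4] → 12; size 12, align 4
@0: y [4B, align 1] → 4
@4: vy [1B, align 1] → 5
@5: state [1B, align 1] → 6
@6: vx [60B, align 1] → 66
@66: hp [4B, align 1] → 70
@70: score [4B, align 1] → 74
@74: ammo [12B, align 1] → 86
size 86, align 1
array of 15: 15 × 86 = 1290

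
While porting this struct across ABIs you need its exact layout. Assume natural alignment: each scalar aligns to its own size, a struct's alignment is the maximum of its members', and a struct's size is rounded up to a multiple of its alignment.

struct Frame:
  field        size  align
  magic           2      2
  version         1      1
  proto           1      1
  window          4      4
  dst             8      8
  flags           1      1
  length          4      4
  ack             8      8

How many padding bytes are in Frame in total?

magic at 0 (size 2, align 2) → ends 2
version at 2 (size 1, align 1) → ends 3
proto at 3 (size 1, align 1) → ends 4
window at 4 (size 4, align 4) → ends 8
dst at 8 (size 8, align 8) → ends 16
flags at 16 (size 1, align 1) → ends 17
pad 3 to align 4 for length
length at 20 (size 4, align 4) → ends 24
ack at 24 (size 8, align 8) → ends 32
total 32 bytes, alignment 8
data bytes 29, size 32 → padding 3

3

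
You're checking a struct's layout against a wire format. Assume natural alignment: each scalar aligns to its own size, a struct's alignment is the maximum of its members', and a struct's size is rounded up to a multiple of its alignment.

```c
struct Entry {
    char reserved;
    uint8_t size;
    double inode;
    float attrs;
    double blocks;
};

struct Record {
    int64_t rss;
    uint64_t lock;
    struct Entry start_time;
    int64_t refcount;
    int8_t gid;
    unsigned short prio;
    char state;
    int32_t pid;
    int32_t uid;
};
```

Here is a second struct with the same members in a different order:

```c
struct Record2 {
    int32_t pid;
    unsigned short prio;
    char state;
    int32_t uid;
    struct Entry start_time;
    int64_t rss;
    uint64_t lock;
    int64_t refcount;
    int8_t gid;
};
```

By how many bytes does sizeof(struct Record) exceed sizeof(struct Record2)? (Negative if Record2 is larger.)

Entry: @0: reserved [1B, align 1] → 1; @1: size [1B, align 1] → 2; +6 pad (align 8); @8: inode [8B, align 8] → 16; @16: attrs [4B, align 4] → 20; +4 pad (align 8); @24: blocks [8B, align 8] → 32; size 32, align 8
@0: rss [8B, align 8] → 8
@8: lock [8B, align 8] → 16
@16: start_time [32B, align 8] → 48
@48: refcount [8B, align 8] → 56
@56: gid [1B, align 1] → 57
+1 pad (align 2)
@58: prio [2B, align 2] → 60
@60: state [1B, align 1] → 61
+3 pad (align 4)
@64: pid [4B, align 4] → 68
@68: uid [4B, align 4] → 72
size 72, align 8
— Record2 —
@0: pid [4B, align 4] → 4
@4: prio [2B, align 2] → 6
@6: state [1B, align 1] → 7
+1 pad (align 4)
@8: uid [4B, align 4] → 12
+4 pad (align 8)
@16: start_time [32B, align 8] → 48
@48: rss [8B, align 8] → 56
@56: lock [8B, align 8] → 64
@64: refcount [8B, align 8] → 72
@72: gid [1B, align 1] → 73
+7 tail pad (align 8)
size 80, align 8
72 − 80 = -8

-8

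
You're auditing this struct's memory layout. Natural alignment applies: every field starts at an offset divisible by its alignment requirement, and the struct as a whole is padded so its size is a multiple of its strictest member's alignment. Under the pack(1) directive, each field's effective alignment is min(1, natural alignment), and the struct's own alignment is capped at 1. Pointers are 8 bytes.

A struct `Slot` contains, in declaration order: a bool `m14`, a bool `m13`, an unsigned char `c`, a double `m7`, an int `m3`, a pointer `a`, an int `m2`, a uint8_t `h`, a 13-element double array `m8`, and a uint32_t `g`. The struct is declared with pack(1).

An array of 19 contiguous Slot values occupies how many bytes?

2584

0..1  m14  (1B, 1-aligned)
1..2  m13  (1B, 1-aligned)
2..3  c  (1B, 1-aligned)
3..11  m7  (8B, 1-aligned)
11..15  m3  (4B, 1-aligned)
15..23  a  (8B, 1-aligned)
23..27  m2  (4B, 1-aligned)
27..28  h  (1B, 1-aligned)
28..132  m8  (104B, 1-aligned)
132..136  g  (4B, 1-aligned)
sizeof = 136, alignof = 1
array of 19: 19 × 136 = 2584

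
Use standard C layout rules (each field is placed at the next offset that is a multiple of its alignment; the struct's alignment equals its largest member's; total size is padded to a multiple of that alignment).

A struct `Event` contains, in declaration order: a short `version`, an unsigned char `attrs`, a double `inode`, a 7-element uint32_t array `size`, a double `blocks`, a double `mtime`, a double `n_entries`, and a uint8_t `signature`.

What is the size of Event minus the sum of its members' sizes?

16

@0: version [2B, align 2] → 2
@2: attrs [1B, align 1] → 3
+5 pad (align 8)
@8: inode [8B, align 8] → 16
@16: size [28B, align 4] → 44
+4 pad (align 8)
@48: blocks [8B, align 8] → 56
@56: mtime [8B, align 8] → 64
@64: n_entries [8B, align 8] → 72
@72: signature [1B, align 1] → 73
+7 tail pad (align 8)
size 80, align 8
data bytes 64, size 80 → padding 16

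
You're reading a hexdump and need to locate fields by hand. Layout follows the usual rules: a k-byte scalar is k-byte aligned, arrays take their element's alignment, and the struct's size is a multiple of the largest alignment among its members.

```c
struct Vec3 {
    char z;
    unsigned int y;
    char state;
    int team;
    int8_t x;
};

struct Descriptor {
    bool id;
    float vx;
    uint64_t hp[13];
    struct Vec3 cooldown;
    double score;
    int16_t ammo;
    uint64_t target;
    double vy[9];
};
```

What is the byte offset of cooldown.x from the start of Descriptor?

Vec3: 0..1  z  (1B, 1-aligned); 1..4  -- padding (3B); 4..8  y  (4B, 4-aligned); 8..9  state  (1B, 1-aligned); 9..12  -- padding (3B); 12..16  team  (4B, 4-aligned); 16..17  x  (1B, 1-aligned); 17..20  -- tail padding (3B); sizeof = 20, alignof = 4
0..1  id  (1B, 1-aligned)
1..4  -- padding (3B)
4..8  vx  (4B, 4-aligned)
8..112  hp  (104B, 8-aligned)
112..132  cooldown  (20B, 4-aligned)
within Vec3: x at 16
112 + 16 = 128

128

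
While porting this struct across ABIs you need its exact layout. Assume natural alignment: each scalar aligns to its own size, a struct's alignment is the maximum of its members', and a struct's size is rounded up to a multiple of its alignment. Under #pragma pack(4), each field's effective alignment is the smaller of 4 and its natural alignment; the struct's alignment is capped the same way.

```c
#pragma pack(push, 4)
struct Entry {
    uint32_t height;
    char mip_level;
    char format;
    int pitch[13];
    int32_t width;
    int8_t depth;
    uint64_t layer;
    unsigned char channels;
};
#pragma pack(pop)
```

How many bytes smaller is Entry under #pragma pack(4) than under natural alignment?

8

natural layout:
  height at 0 (size 4, align 4) → ends 4
  mip_level at 4 (size 1, align 1) → ends 5
  format at 5 (size 1, align 1) → ends 6
  pad 2 to align 4 for pitch
  pitch at 8 (size 52, align 4) → ends 60
  width at 60 (size 4, align 4) → ends 64
  depth at 64 (size 1, align 1) → ends 65
  pad 7 to align 8 for layer
  layer at 72 (size 8, align 8) → ends 80
  channels at 80 (size 1, align 1) → ends 81
  tail pad 7 to reach multiple of 8
  total 88 bytes, alignment 8
packed(4) layout:
  height at 0 (size 4, align 4) → ends 4
  mip_level at 4 (size 1, align 1) → ends 5
  format at 5 (size 1, align 1) → ends 6
  pad 2 to align 4 for pitch
  pitch at 8 (size 52, align 4) → ends 60
  width at 60 (size 4, align 4) → ends 64
  depth at 64 (size 1, align 1) → ends 65
  pad 3 to align 4 for layer
  layer at 68 (size 8, align 4) → ends 76
  channels at 76 (size 1, align 1) → ends 77
  tail pad 3 to reach multiple of 4
  total 80 bytes, alignment 4
88 − 80 = 8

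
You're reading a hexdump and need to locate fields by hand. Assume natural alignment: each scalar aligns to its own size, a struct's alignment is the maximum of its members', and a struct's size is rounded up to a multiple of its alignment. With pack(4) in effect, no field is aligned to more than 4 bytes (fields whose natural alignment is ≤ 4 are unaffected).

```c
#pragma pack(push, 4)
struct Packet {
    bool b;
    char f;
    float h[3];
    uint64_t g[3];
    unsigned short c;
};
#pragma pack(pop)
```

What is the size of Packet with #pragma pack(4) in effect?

44

b at 0 (size 1, align 1) → ends 1
f at 1 (size 1, align 1) → ends 2
pad 2 to align 4 for h
h at 4 (size 12, align 4) → ends 16
g at 16 (size 24, align 4) → ends 40
c at 40 (size 2, align 2) → ends 42
tail pad 2 to reach multiple of 4
total 44 bytes, alignment 4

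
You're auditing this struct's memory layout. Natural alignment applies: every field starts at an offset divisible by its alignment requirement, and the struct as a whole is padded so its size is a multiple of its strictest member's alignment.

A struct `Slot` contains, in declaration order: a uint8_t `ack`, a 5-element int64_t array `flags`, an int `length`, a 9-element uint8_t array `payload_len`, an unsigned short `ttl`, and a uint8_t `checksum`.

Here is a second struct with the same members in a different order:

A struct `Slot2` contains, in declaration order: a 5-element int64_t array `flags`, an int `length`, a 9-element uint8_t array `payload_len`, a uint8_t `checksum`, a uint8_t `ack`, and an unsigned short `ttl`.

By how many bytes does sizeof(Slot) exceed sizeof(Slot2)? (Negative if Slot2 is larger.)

@0: ack [1B, align 1] → 1
+7 pad (align 8)
@8: flags [40B, align 8] → 48
@48: length [4B, align 4] → 52
@52: payload_len [9B, align 1] → 61
+1 pad (align 2)
@62: ttl [2B, align 2] → 64
@64: checksum [1B, align 1] → 65
+7 tail pad (align 8)
size 72, align 8
— Slot2 —
@0: flags [40B, align 8] → 40
@40: length [4B, align 4] → 44
@44: payload_len [9B, align 1] → 53
@53: checksum [1B, align 1] → 54
@54: ack [1B, align 1] → 55
+1 pad (align 2)
@56: ttl [2B, align 2] → 58
+6 tail pad (align 8)
size 64, align 8
72 − 64 = 8

8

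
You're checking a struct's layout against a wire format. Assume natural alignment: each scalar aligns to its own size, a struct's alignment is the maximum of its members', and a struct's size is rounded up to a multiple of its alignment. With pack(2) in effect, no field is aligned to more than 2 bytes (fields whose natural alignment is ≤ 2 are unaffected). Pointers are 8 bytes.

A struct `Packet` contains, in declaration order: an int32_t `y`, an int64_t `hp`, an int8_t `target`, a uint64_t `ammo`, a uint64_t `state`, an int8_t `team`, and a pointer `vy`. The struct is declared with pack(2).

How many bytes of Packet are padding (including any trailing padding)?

2

0..4  y  (4B, 2-aligned)
4..12  hp  (8B, 2-aligned)
12..13  target  (1B, 1-aligned)
13..14  -- padding (1B)
14..22  ammo  (8B, 2-aligned)
22..30  state  (8B, 2-aligned)
30..31  team  (1B, 1-aligned)
31..32  -- padding (1B)
32..40  vy  (8B, 2-aligned)
sizeof = 40, alignof = 2
data bytes 38, size 40 → padding 2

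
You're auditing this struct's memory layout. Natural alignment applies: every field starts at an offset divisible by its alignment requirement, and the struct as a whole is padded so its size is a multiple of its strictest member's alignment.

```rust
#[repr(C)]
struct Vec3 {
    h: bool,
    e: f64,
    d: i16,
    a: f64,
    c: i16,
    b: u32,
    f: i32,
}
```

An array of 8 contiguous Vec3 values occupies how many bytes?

0..1  h  (1B, 1-aligned)
1..8  -- padding (7B)
8..16  e  (8B, 8-aligned)
16..18  d  (2B, 2-aligned)
18..24  -- padding (6B)
24..32  a  (8B, 8-aligned)
32..34  c  (2B, 2-aligned)
34..36  -- padding (2B)
36..40  b  (4B, 4-aligned)
40..44  f  (4B, 4-aligned)
44..48  -- tail padding (4B)
sizeof = 48, alignof = 8
array of 8: 8 × 48 = 384

384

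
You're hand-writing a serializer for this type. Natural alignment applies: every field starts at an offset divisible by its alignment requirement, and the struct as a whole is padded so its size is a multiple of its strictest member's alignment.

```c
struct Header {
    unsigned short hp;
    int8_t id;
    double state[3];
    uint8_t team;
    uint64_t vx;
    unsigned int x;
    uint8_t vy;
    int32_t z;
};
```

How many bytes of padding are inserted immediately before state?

@0: hp [2B, align 2] → 2
@2: id [1B, align 1] → 3
+5 pad (align 8)
@8: state [24B, align 8] → 32

5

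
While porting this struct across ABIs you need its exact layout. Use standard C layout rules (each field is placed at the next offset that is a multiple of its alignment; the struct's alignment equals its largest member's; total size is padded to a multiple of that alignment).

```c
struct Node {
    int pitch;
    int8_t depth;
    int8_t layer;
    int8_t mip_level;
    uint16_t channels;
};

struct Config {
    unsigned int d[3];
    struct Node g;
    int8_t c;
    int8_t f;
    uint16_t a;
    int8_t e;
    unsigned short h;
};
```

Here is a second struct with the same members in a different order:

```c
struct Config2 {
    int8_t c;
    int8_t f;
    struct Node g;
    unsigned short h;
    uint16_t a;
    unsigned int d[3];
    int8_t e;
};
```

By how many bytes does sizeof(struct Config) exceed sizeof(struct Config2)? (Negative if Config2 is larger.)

Node: 0..4  pitch  (4B, 4-aligned); 4..5  depth  (1B, 1-aligned); 5..6  layer  (1B, 1-aligned); 6..7  mip_level  (1B, 1-aligned); 7..8  -- padding (1B); 8..10  channels  (2B, 2-aligned); 10..12  -- tail padding (2B); sizeof = 12, alignof = 4
0..12  d  (12B, 4-aligned)
12..24  g  (12B, 4-aligned)
24..25  c  (1B, 1-aligned)
25..26  f  (1B, 1-aligned)
26..28  a  (2B, 2-aligned)
28..29  e  (1B, 1-aligned)
29..30  -- padding (1B)
30..32  h  (2B, 2-aligned)
sizeof = 32, alignof = 4
— Config2 —
0..1  c  (1B, 1-aligned)
1..2  f  (1B, 1-aligned)
2..4  -- padding (2B)
4..16  g  (12B, 4-aligned)
16..18  h  (2B, 2-aligned)
18..20  a  (2B, 2-aligned)
20..32  d  (12B, 4-aligned)
32..33  e  (1B, 1-aligned)
33..36  -- tail padding (3B)
sizeof = 36, alignof = 4
32 − 36 = -4

-4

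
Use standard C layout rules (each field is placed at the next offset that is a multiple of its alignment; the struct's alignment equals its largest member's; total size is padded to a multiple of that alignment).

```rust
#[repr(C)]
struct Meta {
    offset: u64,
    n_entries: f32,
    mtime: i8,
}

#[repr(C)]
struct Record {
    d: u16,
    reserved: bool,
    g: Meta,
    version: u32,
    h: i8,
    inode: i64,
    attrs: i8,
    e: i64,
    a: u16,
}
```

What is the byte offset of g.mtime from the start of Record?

Meta: offset at 0 (size 8, align 8) → ends 8; n_entries at 8 (size 4, align 4) → ends 12; mtime at 12 (size 1, align 1) → ends 13; tail pad 3 to reach multiple of 8; total 16 bytes, alignment 8
d at 0 (size 2, align 2) → ends 2
reserved at 2 (size 1, align 1) → ends 3
pad 5 to align 8 for g
g at 8 (size 16, align 8) → ends 24
within Meta: mtime at 12
8 + 12 = 20

20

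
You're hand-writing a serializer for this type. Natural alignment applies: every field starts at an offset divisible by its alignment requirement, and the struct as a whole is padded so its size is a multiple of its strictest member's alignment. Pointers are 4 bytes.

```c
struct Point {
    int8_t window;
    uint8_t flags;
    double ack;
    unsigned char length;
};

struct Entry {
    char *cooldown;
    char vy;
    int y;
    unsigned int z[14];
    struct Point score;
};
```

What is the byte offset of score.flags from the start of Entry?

73

Point: 0..1  window  (1B, 1-aligned); 1..2  flags  (1B, 1-aligned); 2..8  -- padding (6B); 8..16  ack  (8B, 8-aligned); 16..17  length  (1B, 1-aligned); 17..24  -- tail padding (7B); sizeof = 24, alignof = 8
0..4  cooldown  (4B, 4-aligned)
4..5  vy  (1B, 1-aligned)
5..8  -- padding (3B)
8..12  y  (4B, 4-aligned)
12..68  z  (56B, 4-aligned)
68..72  -- padding (4B)
72..96  score  (24B, 8-aligned)
within Point: flags at 1
72 + 1 = 73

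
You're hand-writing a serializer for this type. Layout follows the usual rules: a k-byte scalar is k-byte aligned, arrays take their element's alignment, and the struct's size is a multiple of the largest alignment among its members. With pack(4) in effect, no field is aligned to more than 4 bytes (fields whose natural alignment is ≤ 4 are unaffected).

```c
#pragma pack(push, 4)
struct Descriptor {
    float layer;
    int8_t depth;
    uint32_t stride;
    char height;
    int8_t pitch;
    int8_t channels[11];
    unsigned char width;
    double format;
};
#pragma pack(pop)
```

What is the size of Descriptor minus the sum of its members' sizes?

5

layer at 0 (size 4, align 4) → ends 4
depth at 4 (size 1, align 1) → ends 5
pad 3 to align 4 for stride
stride at 8 (size 4, align 4) → ends 12
height at 12 (size 1, align 1) → ends 13
pitch at 13 (size 1, align 1) → ends 14
channels at 14 (size 11, align 1) → ends 25
width at 25 (size 1, align 1) → ends 26
pad 2 to align 4 for format
format at 28 (size 8, align 4) → ends 36
total 36 bytes, alignment 4
data bytes 31, size 36 → padding 5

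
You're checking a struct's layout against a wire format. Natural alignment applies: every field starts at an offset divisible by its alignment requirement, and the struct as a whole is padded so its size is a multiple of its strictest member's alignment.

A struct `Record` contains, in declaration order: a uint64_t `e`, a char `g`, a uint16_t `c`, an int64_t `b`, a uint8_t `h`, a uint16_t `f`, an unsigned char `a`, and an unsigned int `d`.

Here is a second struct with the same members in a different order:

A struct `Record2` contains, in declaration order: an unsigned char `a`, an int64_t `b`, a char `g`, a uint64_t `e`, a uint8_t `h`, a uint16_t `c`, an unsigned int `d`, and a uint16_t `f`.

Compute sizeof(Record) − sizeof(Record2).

@0: e [8B, align 8] → 8
@8: g [1B, align 1] → 9
+1 pad (align 2)
@10: c [2B, align 2] → 12
+4 pad (align 8)
@16: b [8B, align 8] → 24
@24: h [1B, align 1] → 25
+1 pad (align 2)
@26: f [2B, align 2] → 28
@28: a [1B, align 1] → 29
+3 pad (align 4)
@32: d [4B, align 4] → 36
+4 tail pad (align 8)
size 40, align 8
— Record2 —
@0: a [1B, align 1] → 1
+7 pad (align 8)
@8: b [8B, align 8] → 16
@16: g [1B, align 1] → 17
+7 pad (align 8)
@24: e [8B, align 8] → 32
@32: h [1B, align 1] → 33
+1 pad (align 2)
@34: c [2B, align 2] → 36
@36: d [4B, align 4] → 40
@40: f [2B, align 2] → 42
+6 tail pad (align 8)
size 48, align 8
40 − 48 = -8

-8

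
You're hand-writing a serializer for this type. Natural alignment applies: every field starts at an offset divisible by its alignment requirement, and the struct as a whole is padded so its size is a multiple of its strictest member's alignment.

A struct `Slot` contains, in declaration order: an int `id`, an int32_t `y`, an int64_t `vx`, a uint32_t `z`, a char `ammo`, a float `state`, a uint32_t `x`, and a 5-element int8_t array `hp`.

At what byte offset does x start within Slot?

28

0..4  id  (4B, 4-aligned)
4..8  y  (4B, 4-aligned)
8..16  vx  (8B, 8-aligned)
16..20  z  (4B, 4-aligned)
20..21  ammo  (1B, 1-aligned)
21..24  -- padding (3B)
24..28  state  (4B, 4-aligned)
28..32  x  (4B, 4-aligned)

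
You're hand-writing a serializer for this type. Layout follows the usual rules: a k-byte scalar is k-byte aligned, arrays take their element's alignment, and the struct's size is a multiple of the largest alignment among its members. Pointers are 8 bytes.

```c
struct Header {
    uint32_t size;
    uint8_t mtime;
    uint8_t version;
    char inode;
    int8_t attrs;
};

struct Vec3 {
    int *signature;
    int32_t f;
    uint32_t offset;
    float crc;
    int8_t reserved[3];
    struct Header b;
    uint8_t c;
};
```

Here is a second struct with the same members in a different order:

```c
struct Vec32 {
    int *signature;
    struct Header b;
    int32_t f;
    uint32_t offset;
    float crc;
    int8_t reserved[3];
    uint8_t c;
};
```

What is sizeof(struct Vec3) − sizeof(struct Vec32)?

Header: @0: size [4B, align 4] → 4; @4: mtime [1B, align 1] → 5; @5: version [1B, align 1] → 6; @6: inode [1B, align 1] → 7; @7: attrs [1B, align 1] → 8; size 8, align 4
@0: signature [8B, align 8] → 8
@8: f [4B, align 4] → 12
@12: offset [4B, align 4] → 16
@16: crc [4B, align 4] → 20
@20: reserved [3B, align 1] → 23
+1 pad (align 4)
@24: b [8B, align 4] → 32
@32: c [1B, align 1] → 33
+7 tail pad (align 8)
size 40, align 8
— Vec32 —
@0: signature [8B, align 8] → 8
@8: b [8B, align 4] → 16
@16: f [4B, align 4] → 20
@20: offset [4B, align 4] → 24
@24: crc [4B, align 4] → 28
@28: reserved [3B, align 1] → 31
@31: c [1B, align 1] → 32
size 32, align 8
40 − 32 = 8

8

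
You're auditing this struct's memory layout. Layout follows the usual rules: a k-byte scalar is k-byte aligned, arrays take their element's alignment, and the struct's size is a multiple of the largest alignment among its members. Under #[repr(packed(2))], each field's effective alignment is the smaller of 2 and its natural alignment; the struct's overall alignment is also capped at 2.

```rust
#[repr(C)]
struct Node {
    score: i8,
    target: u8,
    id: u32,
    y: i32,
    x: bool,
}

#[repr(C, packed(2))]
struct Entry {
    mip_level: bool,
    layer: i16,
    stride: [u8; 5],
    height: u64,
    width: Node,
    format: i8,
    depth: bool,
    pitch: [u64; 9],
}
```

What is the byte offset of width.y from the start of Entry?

26

Node: @0: score [1B, align 1] → 1; @1: target [1B, align 1] → 2; +2 pad (align 4); @4: id [4B, align 4] → 8; @8: y [4B, align 4] → 12; @12: x [1B, align 1] → 13; +3 tail pad (align 4); size 16, align 4
@0: mip_level [1B, align 1] → 1
+1 pad (align 2)
@2: layer [2B, align 2] → 4
@4: stride [5B, align 1] → 9
+1 pad (align 2)
@10: height [8B, align 2] → 18
@18: width [16B, align 2] → 34
within Node: y at 8
18 + 8 = 26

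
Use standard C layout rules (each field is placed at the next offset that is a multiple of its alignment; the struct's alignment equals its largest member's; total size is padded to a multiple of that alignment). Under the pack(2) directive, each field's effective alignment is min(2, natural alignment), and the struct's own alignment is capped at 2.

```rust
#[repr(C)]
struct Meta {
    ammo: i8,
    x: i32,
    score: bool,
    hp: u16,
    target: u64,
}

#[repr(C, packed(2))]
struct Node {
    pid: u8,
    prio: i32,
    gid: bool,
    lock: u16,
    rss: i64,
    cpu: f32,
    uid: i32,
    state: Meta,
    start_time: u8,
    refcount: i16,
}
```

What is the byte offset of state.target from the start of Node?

Meta: @0: ammo [1B, align 1] → 1; +3 pad (align 4); @4: x [4B, align 4] → 8; @8: score [1B, align 1] → 9; +1 pad (align 2); @10: hp [2B, align 2] → 12; +4 pad (align 8); @16: target [8B, align 8] → 24; size 24, align 8
@0: pid [1B, align 1] → 1
+1 pad (align 2)
@2: prio [4B, align 2] → 6
@6: gid [1B, align 1] → 7
+1 pad (align 2)
@8: lock [2B, align 2] → 10
@10: rss [8B, align 2] → 18
@18: cpu [4B, align 2] → 22
@22: uid [4B, align 2] → 26
@26: state [24B, align 2] → 50
within Meta: target at 16
26 + 16 = 42

42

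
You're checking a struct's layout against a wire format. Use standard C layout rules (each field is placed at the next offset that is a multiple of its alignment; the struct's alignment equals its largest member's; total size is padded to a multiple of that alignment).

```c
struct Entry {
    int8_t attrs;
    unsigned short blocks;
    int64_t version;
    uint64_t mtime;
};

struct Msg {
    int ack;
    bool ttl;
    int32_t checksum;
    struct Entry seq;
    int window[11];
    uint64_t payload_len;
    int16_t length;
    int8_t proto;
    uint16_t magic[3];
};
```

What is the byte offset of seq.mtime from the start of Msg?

32

Entry: 0..1  attrs  (1B, 1-aligned); 1..2  -- padding (1B); 2..4  blocks  (2B, 2-aligned); 4..8  -- padding (4B); 8..16  version  (8B, 8-aligned); 16..24  mtime  (8B, 8-aligned); sizeof = 24, alignof = 8
0..4  ack  (4B, 4-aligned)
4..5  ttl  (1B, 1-aligned)
5..8  -- padding (3B)
8..12  checksum  (4B, 4-aligned)
12..16  -- padding (4B)
16..40  seq  (24B, 8-aligned)
within Entry: mtime at 16
16 + 16 = 32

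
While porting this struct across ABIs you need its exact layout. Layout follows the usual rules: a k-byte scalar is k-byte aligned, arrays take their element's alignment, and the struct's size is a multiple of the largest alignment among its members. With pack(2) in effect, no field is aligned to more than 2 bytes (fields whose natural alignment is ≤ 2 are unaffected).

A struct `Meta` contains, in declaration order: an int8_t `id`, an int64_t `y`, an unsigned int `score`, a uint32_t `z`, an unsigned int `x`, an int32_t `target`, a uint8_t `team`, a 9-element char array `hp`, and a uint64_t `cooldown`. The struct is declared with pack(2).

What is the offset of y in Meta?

2

0..1  id  (1B, 1-aligned)
1..2  -- padding (1B)
2..10  y  (8B, 2-aligned)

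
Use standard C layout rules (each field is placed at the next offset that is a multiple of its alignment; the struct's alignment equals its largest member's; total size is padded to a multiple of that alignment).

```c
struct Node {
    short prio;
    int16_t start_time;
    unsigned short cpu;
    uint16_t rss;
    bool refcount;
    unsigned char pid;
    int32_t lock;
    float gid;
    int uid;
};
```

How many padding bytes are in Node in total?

0..2  prio  (2B, 2-aligned)
2..4  start_time  (2B, 2-aligned)
4..6  cpu  (2B, 2-aligned)
6..8  rss  (2B, 2-aligned)
8..9  refcount  (1B, 1-aligned)
9..10  pid  (1B, 1-aligned)
10..12  -- padding (2B)
12..16  lock  (4B, 4-aligned)
16..20  gid  (4B, 4-aligned)
20..24  uid  (4B, 4-aligned)
sizeof = 24, alignof = 4
data bytes 22, size 24 → padding 2

2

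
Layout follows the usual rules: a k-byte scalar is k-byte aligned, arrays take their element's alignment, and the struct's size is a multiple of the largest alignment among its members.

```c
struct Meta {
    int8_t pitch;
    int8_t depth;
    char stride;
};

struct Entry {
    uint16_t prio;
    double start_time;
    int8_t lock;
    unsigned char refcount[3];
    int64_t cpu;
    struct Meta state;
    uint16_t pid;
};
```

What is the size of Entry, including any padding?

Meta: pitch at 0 (size 1, align 1) → ends 1; depth at 1 (size 1, align 1) → ends 2; stride at 2 (size 1, align 1) → ends 3; total 3 bytes, alignment 1
prio at 0 (size 2, align 2) → ends 2
pad 6 to align 8 for start_time
start_time at 8 (size 8, align 8) → ends 16
lock at 16 (size 1, align 1) → ends 17
refcount at 17 (size 3, align 1) → ends 20
pad 4 to align 8 for cpu
cpu at 24 (size 8, align 8) → ends 32
state at 32 (size 3, align 1) → ends 35
pad 1 to align 2 for pid
pid at 36 (size 2, align 2) → ends 38
tail pad 2 to reach multiple of 8
total 40 bytes, alignment 8

40 bytes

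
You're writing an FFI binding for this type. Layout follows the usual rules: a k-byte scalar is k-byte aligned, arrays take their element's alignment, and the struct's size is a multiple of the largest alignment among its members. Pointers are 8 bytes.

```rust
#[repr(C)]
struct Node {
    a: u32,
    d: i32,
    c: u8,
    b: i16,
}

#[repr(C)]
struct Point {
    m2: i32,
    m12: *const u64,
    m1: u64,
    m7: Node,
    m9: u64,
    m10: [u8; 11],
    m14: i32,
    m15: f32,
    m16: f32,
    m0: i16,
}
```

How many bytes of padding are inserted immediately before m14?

1

Node: a at 0 (size 4, align 4) → ends 4; d at 4 (size 4, align 4) → ends 8; c at 8 (size 1, align 1) → ends 9; pad 1 to align 2 for b; b at 10 (size 2, align 2) → ends 12; total 12 bytes, alignment 4
m2 at 0 (size 4, align 4) → ends 4
pad 4 to align 8 for m12
m12 at 8 (size 8, align 8) → ends 16
m1 at 16 (size 8, align 8) → ends 24
m7 at 24 (size 12, align 4) → ends 36
pad 4 to align 8 for m9
m9 at 40 (size 8, align 8) → ends 48
m10 at 48 (size 11, align 1) → ends 59
pad 1 to align 4 for m14
m14 at 60 (size 4, align 4) → ends 64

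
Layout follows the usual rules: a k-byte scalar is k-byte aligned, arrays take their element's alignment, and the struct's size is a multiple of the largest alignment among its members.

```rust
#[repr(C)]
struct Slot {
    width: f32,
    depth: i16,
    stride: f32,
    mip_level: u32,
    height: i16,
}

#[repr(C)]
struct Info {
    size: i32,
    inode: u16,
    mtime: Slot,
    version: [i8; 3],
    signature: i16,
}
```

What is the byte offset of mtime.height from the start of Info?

Slot: @0: width [4B, align 4] → 4; @4: depth [2B, align 2] → 6; +2 pad (align 4); @8: stride [4B, align 4] → 12; @12: mip_level [4B, align 4] → 16; @16: height [2B, align 2] → 18; +2 tail pad (align 4); size 20, align 4
@0: size [4B, align 4] → 4
@4: inode [2B, align 2] → 6
+2 pad (align 4)
@8: mtime [20B, align 4] → 28
within Slot: height at 16
8 + 16 = 24

24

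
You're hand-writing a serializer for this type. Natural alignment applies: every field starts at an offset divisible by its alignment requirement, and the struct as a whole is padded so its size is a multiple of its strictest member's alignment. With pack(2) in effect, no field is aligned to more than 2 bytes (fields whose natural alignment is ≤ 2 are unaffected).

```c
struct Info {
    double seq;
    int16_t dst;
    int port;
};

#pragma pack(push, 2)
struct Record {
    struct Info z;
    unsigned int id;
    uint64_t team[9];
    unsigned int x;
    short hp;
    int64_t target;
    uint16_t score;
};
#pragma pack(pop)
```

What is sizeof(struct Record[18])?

Info: @0: seq [8B, align 8] → 8; @8: dst [2B, align 2] → 10; +2 pad (align 4); @12: port [4B, align 4] → 16; size 16, align 8
@0: z [16B, align 2] → 16
@16: id [4B, align 2] → 20
@20: team [72B, align 2] → 92
@92: x [4B, align 2] → 96
@96: hp [2B, align 2] → 98
@98: target [8B, align 2] → 106
@106: score [2B, align 2] → 108
size 108, align 2
array of 18: 18 × 108 = 1944

1944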